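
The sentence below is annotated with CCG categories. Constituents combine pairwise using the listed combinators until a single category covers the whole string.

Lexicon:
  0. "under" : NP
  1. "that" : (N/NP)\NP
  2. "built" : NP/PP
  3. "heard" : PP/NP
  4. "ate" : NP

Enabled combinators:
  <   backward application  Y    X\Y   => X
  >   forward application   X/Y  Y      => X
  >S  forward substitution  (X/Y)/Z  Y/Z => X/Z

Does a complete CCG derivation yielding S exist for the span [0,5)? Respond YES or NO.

NO

NP (N/NP)\NP NP/PP PP/NP NP
CKY chart[0,5] = {N}; S ∉ chart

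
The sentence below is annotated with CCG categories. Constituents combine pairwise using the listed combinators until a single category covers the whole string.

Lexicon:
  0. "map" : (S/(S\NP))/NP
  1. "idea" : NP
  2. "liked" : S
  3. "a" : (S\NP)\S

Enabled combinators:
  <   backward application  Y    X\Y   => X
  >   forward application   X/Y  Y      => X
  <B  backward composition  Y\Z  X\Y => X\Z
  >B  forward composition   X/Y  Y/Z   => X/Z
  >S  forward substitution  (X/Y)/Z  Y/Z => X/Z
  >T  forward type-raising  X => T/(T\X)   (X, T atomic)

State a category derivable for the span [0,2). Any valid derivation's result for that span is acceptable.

[0,4] S   >
  [0,2] S/(S\NP)   >
    [0,1] "map" : (S/(S\NP))/NP
    [1,2] "idea" : NP
  [2,4] S\NP   <
    [2,3] "liked" : S
    [3,4] "a" : (S\NP)\S

S/(S\NP)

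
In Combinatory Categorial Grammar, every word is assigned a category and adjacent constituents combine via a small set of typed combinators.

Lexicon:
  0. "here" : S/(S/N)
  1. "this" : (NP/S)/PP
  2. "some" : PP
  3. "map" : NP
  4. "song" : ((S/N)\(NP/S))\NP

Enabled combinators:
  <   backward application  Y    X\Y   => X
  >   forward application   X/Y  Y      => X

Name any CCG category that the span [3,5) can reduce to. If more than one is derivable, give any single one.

[0,5] S   >
  [0,1] "here" : S/(S/N)
  [1,5] S/N   <
    [1,3] NP/S   >
      [1,2] "this" : (NP/S)/PP
      [2,3] "some" : PP
    [3,5] (S/N)\(NP/S)   <
      [3,4] "map" : NP
      [4,5] "song" : ((S/N)\(NP/S))\NP

(S/N)\(NP/S)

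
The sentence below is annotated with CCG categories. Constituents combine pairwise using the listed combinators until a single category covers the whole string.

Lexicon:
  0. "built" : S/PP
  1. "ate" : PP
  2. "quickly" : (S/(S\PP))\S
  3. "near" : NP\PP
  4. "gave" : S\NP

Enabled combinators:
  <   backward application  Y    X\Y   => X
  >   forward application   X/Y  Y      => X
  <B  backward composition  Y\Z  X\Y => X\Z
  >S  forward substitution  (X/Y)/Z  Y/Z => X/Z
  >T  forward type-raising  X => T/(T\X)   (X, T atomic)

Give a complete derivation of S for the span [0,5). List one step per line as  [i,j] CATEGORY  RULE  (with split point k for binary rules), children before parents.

[0,5] S   >
  [0,3] S/(S\PP)   <
    [0,2] S   >
      [0,1] "built" : S/PP
      [1,2] "ate" : PP
    [2,3] "quickly" : (S/(S\PP))\S
  [3,5] S\PP   <B
    [3,4] "near" : NP\PP
    [4,5] "gave" : S\NP

[0,1] S/PP  lex  "built"
[1,2] PP  lex  "ate"
[0,2] S  >  k=1
[2,3] (S/(S\PP))\S  lex  "quickly"
[0,3] S/(S\PP)  <  k=2
[3,4] NP\PP  lex  "near"
[4,5] S\NP  lex  "gave"
[3,5] S\PP  <B  k=4
[0,5] S  >  k=3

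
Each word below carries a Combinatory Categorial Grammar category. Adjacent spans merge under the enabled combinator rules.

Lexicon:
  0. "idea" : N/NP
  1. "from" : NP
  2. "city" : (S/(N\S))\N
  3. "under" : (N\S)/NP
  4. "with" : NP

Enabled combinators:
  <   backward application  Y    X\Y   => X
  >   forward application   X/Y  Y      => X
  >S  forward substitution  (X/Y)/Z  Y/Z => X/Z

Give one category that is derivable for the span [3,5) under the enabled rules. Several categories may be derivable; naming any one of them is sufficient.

N\S

[0,5] S   >
  [0,3] S/(N\S)   <
    [0,2] N   >
      [0,1] "idea" : N/NP
      [1,2] "from" : NP
    [2,3] "city" : (S/(N\S))\N
  [3,5] N\S   >
    [3,4] "under" : (N\S)/NP
    [4,5] "with" : NP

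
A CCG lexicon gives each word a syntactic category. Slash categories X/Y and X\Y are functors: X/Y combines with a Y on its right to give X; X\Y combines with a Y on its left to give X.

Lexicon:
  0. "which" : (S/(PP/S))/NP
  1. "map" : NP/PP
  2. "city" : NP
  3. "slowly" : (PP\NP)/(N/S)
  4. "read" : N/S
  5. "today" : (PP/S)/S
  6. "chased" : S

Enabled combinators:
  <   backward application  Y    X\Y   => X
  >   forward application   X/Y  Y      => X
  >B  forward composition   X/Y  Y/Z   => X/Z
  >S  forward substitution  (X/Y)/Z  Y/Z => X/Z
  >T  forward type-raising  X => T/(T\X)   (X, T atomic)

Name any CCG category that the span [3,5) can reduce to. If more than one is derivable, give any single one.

[0,7] S   >
  [0,5] S/(PP/S)   >
    [0,1] "which" : (S/(PP/S))/NP
    [1,5] NP   >
      [1,2] "map" : NP/PP
      [2,5] PP   <
        [2,3] "city" : NP
        [3,5] PP\NP   >
          [3,4] "slowly" : (PP\NP)/(N/S)
          [4,5] "read" : N/S
  [5,7] PP/S   >
    [5,6] "today" : (PP/S)/S
    [6,7] "chased" : S

PP\NP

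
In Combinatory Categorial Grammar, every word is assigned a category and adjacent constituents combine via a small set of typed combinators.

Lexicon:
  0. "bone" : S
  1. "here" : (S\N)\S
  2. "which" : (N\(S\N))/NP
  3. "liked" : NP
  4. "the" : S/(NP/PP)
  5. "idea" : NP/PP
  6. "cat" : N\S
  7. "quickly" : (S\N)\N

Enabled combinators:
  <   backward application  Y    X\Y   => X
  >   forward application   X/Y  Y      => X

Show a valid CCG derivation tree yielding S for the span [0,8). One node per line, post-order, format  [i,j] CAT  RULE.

[0,1] S  lex  "bone"
[1,2] (S\N)\S  lex  "here"
[0,2] S\N  <  k=1
[2,3] (N\(S\N))/NP  lex  "which"
[3,4] NP  lex  "liked"
[2,4] N\(S\N)  >  k=3
[0,4] N  <  k=2
[4,5] S/(NP/PP)  lex  "the"
[5,6] NP/PP  lex  "idea"
[4,6] S  >  k=5
[6,7] N\S  lex  "cat"
[4,7] N  <  k=6
[7,8] (S\N)\N  lex  "quickly"
[4,8] S\N  <  k=7
[0,8] S  <  k=4

[0,8] S   <
  [0,4] N   <
    [0,2] S\N   <
      [0,1] "bone" : S
      [1,2] "here" : (S\N)\S
    [2,4] N\(S\N)   >
      [2,3] "which" : (N\(S\N))/NP
      [3,4] "liked" : NP
  [4,8] S\N   <
    [4,7] N   <
      [4,6] S   >
        [4,5] "the" : S/(NP/PP)
        [5,6] "idea" : NP/PP
      [6,7] "cat" : N\S
    [7,8] "quickly" : (S\N)\N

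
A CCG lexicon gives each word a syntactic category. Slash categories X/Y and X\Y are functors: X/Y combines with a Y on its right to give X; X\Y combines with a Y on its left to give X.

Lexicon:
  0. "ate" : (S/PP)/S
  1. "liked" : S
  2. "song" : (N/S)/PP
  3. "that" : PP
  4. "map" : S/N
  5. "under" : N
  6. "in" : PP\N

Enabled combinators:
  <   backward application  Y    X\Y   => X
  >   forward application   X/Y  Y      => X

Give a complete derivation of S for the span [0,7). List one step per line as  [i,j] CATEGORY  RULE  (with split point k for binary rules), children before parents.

[0,1] (S/PP)/S  lex  "ate"
[1,2] S  lex  "liked"
[0,2] S/PP  >  k=1
[2,3] (N/S)/PP  lex  "song"
[3,4] PP  lex  "that"
[2,4] N/S  >  k=3
[4,5] S/N  lex  "map"
[5,6] N  lex  "under"
[4,6] S  >  k=5
[2,6] N  >  k=4
[6,7] PP\N  lex  "in"
[2,7] PP  <  k=6
[0,7] S  >  k=2

[0,7] S   >
  [0,2] S/PP   >
    [0,1] "ate" : (S/PP)/S
    [1,2] "liked" : S
  [2,7] PP   <
    [2,6] N   >
      [2,4] N/S   >
        [2,3] "song" : (N/S)/PP
        [3,4] "that" : PP
      [4,6] S   >
        [4,5] "map" : S/N
        [5,6] "under" : N
    [6,7] "in" : PP\N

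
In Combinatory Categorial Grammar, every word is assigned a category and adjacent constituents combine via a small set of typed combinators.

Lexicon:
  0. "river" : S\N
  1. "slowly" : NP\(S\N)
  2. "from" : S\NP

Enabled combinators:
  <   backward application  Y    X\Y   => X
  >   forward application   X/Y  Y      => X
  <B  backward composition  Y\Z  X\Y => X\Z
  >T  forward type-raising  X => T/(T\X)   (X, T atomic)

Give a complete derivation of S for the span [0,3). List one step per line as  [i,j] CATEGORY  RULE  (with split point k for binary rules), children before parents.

[0,3] S   <
  [0,2] NP   <
    [0,1] "river" : S\N
    [1,2] "slowly" : NP\(S\N)
  [2,3] "from" : S\NP

[0,1] S\N  lex  "river"
[1,2] NP\(S\N)  lex  "slowly"
[0,2] NP  <  k=1
[2,3] S\NP  lex  "from"
[0,3] S  <  k=2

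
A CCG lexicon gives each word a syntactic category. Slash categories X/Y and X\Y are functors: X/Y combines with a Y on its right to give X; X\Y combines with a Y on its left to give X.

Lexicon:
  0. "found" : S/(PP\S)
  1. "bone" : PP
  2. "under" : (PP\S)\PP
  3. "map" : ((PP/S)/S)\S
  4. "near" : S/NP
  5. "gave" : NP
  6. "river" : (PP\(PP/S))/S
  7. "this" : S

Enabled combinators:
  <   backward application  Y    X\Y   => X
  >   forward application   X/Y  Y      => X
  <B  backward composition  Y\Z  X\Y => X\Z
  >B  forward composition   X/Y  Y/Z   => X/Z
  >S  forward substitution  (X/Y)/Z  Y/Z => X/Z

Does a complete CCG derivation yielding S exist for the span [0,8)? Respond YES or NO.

S/(PP\S) PP (PP\S)\PP ((PP/S)/S)\S S/NP NP (PP\(PP/S))/S S
CKY chart[0,8] = {PP}; S ∉ chart

NO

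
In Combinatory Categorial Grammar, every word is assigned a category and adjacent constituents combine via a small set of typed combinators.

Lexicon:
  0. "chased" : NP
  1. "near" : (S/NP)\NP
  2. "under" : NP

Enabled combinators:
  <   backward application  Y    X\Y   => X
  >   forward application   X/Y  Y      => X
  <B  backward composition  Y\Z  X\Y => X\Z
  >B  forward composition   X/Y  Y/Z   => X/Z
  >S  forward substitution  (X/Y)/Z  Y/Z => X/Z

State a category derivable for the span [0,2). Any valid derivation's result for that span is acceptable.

[0,3] S   >
  [0,2] S/NP   <
    [0,1] "chased" : NP
    [1,2] "near" : (S/NP)\NP
  [2,3] "under" : NP

S/NP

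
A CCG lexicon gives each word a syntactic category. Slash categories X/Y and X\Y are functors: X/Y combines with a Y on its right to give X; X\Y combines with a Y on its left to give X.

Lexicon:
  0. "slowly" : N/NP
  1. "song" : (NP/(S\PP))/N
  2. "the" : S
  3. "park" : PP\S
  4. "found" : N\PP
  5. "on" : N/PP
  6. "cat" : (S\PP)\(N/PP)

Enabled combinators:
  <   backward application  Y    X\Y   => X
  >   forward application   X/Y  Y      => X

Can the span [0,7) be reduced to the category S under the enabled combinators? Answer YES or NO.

N/NP (NP/(S\PP))/N S PP\S N\PP N/PP (S\PP)\(N/PP)
CKY chart[0,7] = {N}; S ∉ chart

NO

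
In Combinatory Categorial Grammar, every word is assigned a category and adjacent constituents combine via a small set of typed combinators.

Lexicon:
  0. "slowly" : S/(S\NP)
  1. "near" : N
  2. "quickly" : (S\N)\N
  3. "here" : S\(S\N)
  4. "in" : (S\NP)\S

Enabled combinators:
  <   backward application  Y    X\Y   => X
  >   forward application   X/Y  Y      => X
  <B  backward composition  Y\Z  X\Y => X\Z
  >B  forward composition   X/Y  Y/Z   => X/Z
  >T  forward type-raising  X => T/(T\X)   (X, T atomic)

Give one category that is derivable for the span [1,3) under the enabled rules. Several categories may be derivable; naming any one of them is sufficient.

S\N

[0,5] S   >
  [0,1] "slowly" : S/(S\NP)
  [1,5] S\NP   <
    [1,4] S   <
      [1,3] S\N   <
        [1,2] "near" : N
        [2,3] "quickly" : (S\N)\N
      [3,4] "here" : S\(S\N)
    [4,5] "in" : (S\NP)\S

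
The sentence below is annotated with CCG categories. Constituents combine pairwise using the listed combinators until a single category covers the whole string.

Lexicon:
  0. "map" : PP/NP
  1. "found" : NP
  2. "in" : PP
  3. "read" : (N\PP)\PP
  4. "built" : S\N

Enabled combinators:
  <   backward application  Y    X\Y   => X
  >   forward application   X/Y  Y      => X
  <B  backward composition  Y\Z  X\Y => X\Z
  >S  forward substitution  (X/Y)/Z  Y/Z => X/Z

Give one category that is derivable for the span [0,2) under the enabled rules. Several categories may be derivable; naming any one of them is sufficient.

PP

[0,5] S   <
  [0,2] PP   >
    [0,1] "map" : PP/NP
    [1,2] "found" : NP
  [2,5] S\PP   <B
    [2,4] N\PP   <
      [2,3] "in" : PP
      [3,4] "read" : (N\PP)\PP
    [4,5] "built" : S\N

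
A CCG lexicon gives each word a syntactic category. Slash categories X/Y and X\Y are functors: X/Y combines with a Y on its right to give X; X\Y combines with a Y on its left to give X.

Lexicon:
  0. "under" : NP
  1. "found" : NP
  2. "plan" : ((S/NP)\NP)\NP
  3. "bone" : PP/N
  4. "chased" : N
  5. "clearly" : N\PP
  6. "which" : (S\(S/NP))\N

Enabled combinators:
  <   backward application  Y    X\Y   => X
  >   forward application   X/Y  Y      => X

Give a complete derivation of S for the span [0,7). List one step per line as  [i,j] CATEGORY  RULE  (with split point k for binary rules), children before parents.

[0,1] NP  lex  "under"
[1,2] NP  lex  "found"
[2,3] ((S/NP)\NP)\NP  lex  "plan"
[1,3] (S/NP)\NP  <  k=2
[0,3] S/NP  <  k=1
[3,4] PP/N  lex  "bone"
[4,5] N  lex  "chased"
[3,5] PP  >  k=4
[5,6] N\PP  lex  "clearly"
[3,6] N  <  k=5
[6,7] (S\(S/NP))\N  lex  "which"
[3,7] S\(S/NP)  <  k=6
[0,7] S  <  k=3

[0,7] S   <
  [0,3] S/NP   <
    [0,1] "under" : NP
    [1,3] (S/NP)\NP   <
      [1,2] "found" : NP
      [2,3] "plan" : ((S/NP)\NP)\NP
  [3,7] S\(S/NP)   <
    [3,6] N   <
      [3,5] PP   >
        [3,4] "bone" : PP/N
        [4,5] "chased" : N
      [5,6] "clearly" : N\PP
    [6,7] "which" : (S\(S/NP))\N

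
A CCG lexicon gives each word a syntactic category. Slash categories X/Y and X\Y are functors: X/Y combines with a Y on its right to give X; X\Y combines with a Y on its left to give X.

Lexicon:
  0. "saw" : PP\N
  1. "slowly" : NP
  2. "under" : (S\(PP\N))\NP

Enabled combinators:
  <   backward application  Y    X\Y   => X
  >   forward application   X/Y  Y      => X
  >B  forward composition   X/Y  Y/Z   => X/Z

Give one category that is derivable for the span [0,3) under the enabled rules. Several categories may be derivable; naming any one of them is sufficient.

S

[0,3] S   <
  [0,1] "saw" : PP\N
  [1,3] S\(PP\N)   <
    [1,2] "slowly" : NP
    [2,3] "under" : (S\(PP\N))\NP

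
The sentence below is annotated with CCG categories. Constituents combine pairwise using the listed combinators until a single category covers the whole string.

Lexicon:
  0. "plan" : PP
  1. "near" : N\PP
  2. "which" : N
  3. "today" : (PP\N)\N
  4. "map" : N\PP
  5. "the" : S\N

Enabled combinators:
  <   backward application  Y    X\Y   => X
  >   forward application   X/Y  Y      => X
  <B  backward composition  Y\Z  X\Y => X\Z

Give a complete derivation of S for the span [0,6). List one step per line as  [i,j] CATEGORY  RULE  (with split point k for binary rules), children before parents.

[0,6] S   <
  [0,4] PP   <
    [0,2] N   <
      [0,1] "plan" : PP
      [1,2] "near" : N\PP
    [2,4] PP\N   <
      [2,3] "which" : N
      [3,4] "today" : (PP\N)\N
  [4,6] S\PP   <B
    [4,5] "map" : N\PP
    [5,6] "the" : S\N

[0,1] PP  lex  "plan"
[1,2] N\PP  lex  "near"
[0,2] N  <  k=1
[2,3] N  lex  "which"
[3,4] (PP\N)\N  lex  "today"
[2,4] PP\N  <  k=3
[0,4] PP  <  k=2
[4,5] N\PP  lex  "map"
[5,6] S\N  lex  "the"
[4,6] S\PP  <B  k=5
[0,6] S  <  k=4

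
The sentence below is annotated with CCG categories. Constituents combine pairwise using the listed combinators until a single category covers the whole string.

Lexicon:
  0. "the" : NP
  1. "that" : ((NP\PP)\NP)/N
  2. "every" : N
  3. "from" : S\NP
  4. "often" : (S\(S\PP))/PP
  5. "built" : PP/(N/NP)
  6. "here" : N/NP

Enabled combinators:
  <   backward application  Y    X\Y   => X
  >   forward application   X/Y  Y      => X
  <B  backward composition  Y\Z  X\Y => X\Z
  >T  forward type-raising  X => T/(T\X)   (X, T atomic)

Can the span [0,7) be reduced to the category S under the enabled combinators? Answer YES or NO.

[0,7] S   <
  [0,4] S\PP   <B
    [0,3] NP\PP   <
      [0,1] "the" : NP
      [1,3] (NP\PP)\NP   >
        [1,2] "that" : ((NP\PP)\NP)/N
        [2,3] "every" : N
    [3,4] "from" : S\NP
  [4,7] S\(S\PP)   >
    [4,5] "often" : (S\(S\PP))/PP
    [5,7] PP   >
      [5,6] "built" : PP/(N/NP)
      [6,7] "here" : N/NP

YES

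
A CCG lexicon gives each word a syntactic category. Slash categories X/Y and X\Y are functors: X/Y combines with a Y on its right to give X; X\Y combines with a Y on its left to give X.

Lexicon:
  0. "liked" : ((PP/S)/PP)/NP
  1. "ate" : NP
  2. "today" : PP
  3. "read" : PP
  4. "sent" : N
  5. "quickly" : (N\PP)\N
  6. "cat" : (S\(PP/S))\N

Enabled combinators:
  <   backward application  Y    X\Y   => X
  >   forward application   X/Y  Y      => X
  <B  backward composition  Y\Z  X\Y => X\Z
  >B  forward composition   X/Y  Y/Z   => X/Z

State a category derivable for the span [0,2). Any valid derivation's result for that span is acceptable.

[0,7] S   <
  [0,3] PP/S   >
    [0,2] (PP/S)/PP   >
      [0,1] "liked" : ((PP/S)/PP)/NP
      [1,2] "ate" : NP
    [2,3] "today" : PP
  [3,7] S\(PP/S)   <
    [3,6] N   <
      [3,4] "read" : PP
      [4,6] N\PP   <
        [4,5] "sent" : N
        [5,6] "quickly" : (N\PP)\N
    [6,7] "cat" : (S\(PP/S))\N

(PP/S)/PP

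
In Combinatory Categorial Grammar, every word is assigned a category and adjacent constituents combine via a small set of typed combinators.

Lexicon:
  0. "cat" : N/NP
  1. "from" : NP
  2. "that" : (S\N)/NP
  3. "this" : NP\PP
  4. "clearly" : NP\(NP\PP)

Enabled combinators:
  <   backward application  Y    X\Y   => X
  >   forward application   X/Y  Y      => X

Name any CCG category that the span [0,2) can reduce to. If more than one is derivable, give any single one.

[0,5] S   <
  [0,2] N   >
    [0,1] "cat" : N/NP
    [1,2] "from" : NP
  [2,5] S\N   >
    [2,3] "that" : (S\N)/NP
    [3,5] NP   <
      [3,4] "this" : NP\PP
      [4,5] "clearly" : NP\(NP\PP)

N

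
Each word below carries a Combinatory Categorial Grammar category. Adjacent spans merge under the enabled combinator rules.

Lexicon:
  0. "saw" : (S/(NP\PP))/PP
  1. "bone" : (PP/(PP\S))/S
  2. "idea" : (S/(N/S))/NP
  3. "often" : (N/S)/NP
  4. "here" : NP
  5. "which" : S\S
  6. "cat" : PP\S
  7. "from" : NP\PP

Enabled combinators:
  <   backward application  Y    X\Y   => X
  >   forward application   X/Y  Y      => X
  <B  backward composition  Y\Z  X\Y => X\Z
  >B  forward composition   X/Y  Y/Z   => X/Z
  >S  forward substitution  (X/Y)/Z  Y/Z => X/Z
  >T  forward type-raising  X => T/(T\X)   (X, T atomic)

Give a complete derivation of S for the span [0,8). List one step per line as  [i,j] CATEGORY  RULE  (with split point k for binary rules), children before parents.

[0,1] (S/(NP\PP))/PP  lex  "saw"
[1,2] (PP/(PP\S))/S  lex  "bone"
[2,3] (S/(N/S))/NP  lex  "idea"
[3,4] (N/S)/NP  lex  "often"
[2,4] S/NP  >S  k=3
[4,5] NP  lex  "here"
[2,5] S  >  k=4
[1,5] PP/(PP\S)  >  k=2
[5,6] S\S  lex  "which"
[6,7] PP\S  lex  "cat"
[5,7] PP\S  <B  k=6
[1,7] PP  >  k=5
[0,7] S/(NP\PP)  >  k=1
[7,8] NP\PP  lex  "from"
[0,8] S  >  k=7

[0,8] S   >
  [0,7] S/(NP\PP)   >
    [0,1] "saw" : (S/(NP\PP))/PP
    [1,7] PP   >
      [1,5] PP/(PP\S)   >
        [1,2] "bone" : (PP/(PP\S))/S
        [2,5] S   >
          [2,4] S/NP   >S
            [2,3] "idea" : (S/(N/S))/NP
            [3,4] "often" : (N/S)/NP
          [4,5] "here" : NP
      [5,7] PP\S   <B
        [5,6] "which" : S\S
        [6,7] "cat" : PP\S
  [7,8] "from" : NP\PP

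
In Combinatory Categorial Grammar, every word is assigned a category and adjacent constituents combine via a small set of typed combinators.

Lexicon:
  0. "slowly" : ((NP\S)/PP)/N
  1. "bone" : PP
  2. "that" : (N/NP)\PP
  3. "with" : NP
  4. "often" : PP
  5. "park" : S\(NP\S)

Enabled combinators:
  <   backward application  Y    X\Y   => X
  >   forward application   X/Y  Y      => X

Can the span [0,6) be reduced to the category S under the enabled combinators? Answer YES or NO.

YES

[0,6] S   <
  [0,5] NP\S   >
    [0,4] (NP\S)/PP   >
      [0,1] "slowly" : ((NP\S)/PP)/N
      [1,4] N   >
        [1,3] N/NP   <
          [1,2] "bone" : PP
          [2,3] "that" : (N/NP)\PP
        [3,4] "with" : NP
    [4,5] "often" : PP
  [5,6] "park" : S\(NP\S)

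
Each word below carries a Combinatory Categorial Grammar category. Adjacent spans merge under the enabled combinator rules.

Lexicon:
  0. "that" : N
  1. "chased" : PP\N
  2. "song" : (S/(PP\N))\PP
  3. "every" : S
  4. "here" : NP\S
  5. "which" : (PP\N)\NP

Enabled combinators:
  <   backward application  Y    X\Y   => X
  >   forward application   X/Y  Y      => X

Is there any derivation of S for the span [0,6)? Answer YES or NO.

[0,6] S   >
  [0,3] S/(PP\N)   <
    [0,2] PP   <
      [0,1] "that" : N
      [1,2] "chased" : PP\N
    [2,3] "song" : (S/(PP\N))\PP
  [3,6] PP\N   <
    [3,5] NP   <
      [3,4] "every" : S
      [4,5] "here" : NP\S
    [5,6] "which" : (PP\N)\NP

YES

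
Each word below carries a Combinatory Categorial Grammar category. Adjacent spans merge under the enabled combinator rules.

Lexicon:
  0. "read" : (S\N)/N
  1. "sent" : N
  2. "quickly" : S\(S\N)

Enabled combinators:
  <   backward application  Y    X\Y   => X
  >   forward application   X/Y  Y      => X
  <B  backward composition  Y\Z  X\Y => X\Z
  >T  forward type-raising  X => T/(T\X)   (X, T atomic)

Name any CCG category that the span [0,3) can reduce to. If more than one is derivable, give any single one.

S

[0,3] S   <
  [0,2] S\N   >
    [0,1] "read" : (S\N)/N
    [1,2] "sent" : N
  [2,3] "quickly" : S\(S\N)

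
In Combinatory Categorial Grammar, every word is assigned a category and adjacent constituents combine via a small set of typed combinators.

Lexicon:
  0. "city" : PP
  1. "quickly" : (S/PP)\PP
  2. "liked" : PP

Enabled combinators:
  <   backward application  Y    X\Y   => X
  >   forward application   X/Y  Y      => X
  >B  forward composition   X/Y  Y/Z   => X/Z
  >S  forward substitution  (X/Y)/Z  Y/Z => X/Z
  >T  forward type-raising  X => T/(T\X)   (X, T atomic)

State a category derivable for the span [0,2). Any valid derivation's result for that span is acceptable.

[0,3] S   >
  [0,2] S/PP   <
    [0,1] "city" : PP
    [1,2] "quickly" : (S/PP)\PP
  [2,3] "liked" : PP

S/PP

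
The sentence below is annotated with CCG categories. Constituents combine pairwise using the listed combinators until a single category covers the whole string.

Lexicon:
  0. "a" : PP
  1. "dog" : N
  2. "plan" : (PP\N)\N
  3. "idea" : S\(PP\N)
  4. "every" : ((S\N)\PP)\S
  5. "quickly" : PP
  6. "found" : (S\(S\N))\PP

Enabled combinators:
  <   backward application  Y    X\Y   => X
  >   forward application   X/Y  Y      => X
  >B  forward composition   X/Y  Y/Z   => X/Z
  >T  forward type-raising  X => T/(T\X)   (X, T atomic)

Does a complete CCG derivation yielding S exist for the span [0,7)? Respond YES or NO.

YES

[0,7] S   <
  [0,5] S\N   <
    [0,1] "a" : PP
    [1,5] (S\N)\PP   <
      [1,4] S   <
        [1,3] PP\N   <
          [1,2] "dog" : N
          [2,3] "plan" : (PP\N)\N
        [3,4] "idea" : S\(PP\N)
      [4,5] "every" : ((S\N)\PP)\S
  [5,7] S\(S\N)   <
    [5,6] "quickly" : PP
    [6,7] "found" : (S\(S\N))\PP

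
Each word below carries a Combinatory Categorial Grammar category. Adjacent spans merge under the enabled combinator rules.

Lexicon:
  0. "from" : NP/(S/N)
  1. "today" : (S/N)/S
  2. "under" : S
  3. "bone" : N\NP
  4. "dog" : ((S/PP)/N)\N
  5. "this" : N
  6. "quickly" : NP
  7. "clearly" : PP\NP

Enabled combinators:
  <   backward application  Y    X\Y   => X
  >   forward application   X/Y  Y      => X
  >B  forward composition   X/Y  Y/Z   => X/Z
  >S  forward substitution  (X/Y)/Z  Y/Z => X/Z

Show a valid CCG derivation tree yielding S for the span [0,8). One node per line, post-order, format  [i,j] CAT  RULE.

[0,1] NP/(S/N)  lex  "from"
[1,2] (S/N)/S  lex  "today"
[2,3] S  lex  "under"
[1,3] S/N  >  k=2
[0,3] NP  >  k=1
[3,4] N\NP  lex  "bone"
[0,4] N  <  k=3
[4,5] ((S/PP)/N)\N  lex  "dog"
[0,5] (S/PP)/N  <  k=4
[5,6] N  lex  "this"
[0,6] S/PP  >  k=5
[6,7] NP  lex  "quickly"
[7,8] PP\NP  lex  "clearly"
[6,8] PP  <  k=7
[0,8] S  >  k=6

[0,8] S   >
  [0,6] S/PP   >
    [0,5] (S/PP)/N   <
      [0,4] N   <
        [0,3] NP   >
          [0,1] "from" : NP/(S/N)
          [1,3] S/N   >
            [1,2] "today" : (S/N)/S
            [2,3] "under" : S
        [3,4] "bone" : N\NP
      [4,5] "dog" : ((S/PP)/N)\N
    [5,6] "this" : N
  [6,8] PP   <
    [6,7] "quickly" : NP
    [7,8] "clearly" : PP\NP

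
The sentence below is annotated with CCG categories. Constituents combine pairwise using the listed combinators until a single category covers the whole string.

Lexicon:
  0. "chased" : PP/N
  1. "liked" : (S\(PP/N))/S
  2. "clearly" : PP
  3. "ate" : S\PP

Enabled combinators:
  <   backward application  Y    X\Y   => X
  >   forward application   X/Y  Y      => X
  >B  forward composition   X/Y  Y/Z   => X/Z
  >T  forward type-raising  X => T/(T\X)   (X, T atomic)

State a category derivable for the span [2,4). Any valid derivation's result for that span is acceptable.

[0,4] S   <
  [0,1] "chased" : PP/N
  [1,4] S\(PP/N)   >
    [1,2] "liked" : (S\(PP/N))/S
    [2,4] S   >
      [2,3] S/(S\PP)   >T
        [2,3] "clearly" : PP
      [3,4] "ate" : S\PP

S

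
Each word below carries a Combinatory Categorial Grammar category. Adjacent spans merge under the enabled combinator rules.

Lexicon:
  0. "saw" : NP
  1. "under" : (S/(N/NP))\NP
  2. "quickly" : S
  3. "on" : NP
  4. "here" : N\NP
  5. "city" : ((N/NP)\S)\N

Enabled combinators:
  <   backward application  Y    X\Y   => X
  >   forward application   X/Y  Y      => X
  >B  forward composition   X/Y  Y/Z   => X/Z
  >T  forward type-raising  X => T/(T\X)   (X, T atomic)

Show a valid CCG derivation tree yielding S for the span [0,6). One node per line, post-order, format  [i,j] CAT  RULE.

[0,6] S   >
  [0,2] S/(N/NP)   <
    [0,1] "saw" : NP
    [1,2] "under" : (S/(N/NP))\NP
  [2,6] N/NP   <
    [2,3] "quickly" : S
    [3,6] (N/NP)\S   <
      [3,5] N   <
        [3,4] "on" : NP
        [4,5] "here" : N\NP
      [5,6] "city" : ((N/NP)\S)\N

[0,1] NP  lex  "saw"
[1,2] (S/(N/NP))\NP  lex  "under"
[0,2] S/(N/NP)  <  k=1
[2,3] S  lex  "quickly"
[3,4] NP  lex  "on"
[4,5] N\NP  lex  "here"
[3,5] N  <  k=4
[5,6] ((N/NP)\S)\N  lex  "city"
[3,6] (N/NP)\S  <  k=5
[2,6] N/NP  <  k=3
[0,6] S  >  k=2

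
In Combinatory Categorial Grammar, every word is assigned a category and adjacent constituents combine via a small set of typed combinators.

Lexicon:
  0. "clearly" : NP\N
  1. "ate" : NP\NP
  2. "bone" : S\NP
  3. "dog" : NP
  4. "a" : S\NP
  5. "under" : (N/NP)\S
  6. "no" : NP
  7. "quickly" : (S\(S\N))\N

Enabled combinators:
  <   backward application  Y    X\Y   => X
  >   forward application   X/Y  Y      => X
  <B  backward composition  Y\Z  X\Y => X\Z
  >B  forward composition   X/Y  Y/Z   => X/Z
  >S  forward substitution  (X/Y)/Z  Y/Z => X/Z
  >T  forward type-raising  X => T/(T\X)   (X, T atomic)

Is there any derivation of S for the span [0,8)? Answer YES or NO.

YES

[0,8] S   <
  [0,3] S\N   <B
    [0,1] "clearly" : NP\N
    [1,3] S\NP   <B
      [1,2] "ate" : NP\NP
      [2,3] "bone" : S\NP
  [3,8] S\(S\N)   <
    [3,7] N   >
      [3,6] N/NP   <
        [3,5] S   <
          [3,4] "dog" : NP
          [4,5] "a" : S\NP
        [5,6] "under" : (N/NP)\S
      [6,7] "no" : NP
    [7,8] "quickly" : (S\(S\N))\N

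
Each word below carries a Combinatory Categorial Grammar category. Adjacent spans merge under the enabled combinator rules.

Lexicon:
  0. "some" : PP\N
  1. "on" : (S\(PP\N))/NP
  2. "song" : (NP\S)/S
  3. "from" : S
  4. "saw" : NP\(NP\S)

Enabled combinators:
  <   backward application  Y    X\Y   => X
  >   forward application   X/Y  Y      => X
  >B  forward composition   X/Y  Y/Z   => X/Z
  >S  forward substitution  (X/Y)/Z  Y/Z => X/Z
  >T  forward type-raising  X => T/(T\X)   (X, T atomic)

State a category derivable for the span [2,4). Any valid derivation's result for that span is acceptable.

[0,5] S   <
  [0,1] "some" : PP\N
  [1,5] S\(PP\N)   >
    [1,2] "on" : (S\(PP\N))/NP
    [2,5] NP   <
      [2,4] NP\S   >
        [2,3] "song" : (NP\S)/S
        [3,4] "from" : S
      [4,5] "saw" : NP\(NP\S)

NP\S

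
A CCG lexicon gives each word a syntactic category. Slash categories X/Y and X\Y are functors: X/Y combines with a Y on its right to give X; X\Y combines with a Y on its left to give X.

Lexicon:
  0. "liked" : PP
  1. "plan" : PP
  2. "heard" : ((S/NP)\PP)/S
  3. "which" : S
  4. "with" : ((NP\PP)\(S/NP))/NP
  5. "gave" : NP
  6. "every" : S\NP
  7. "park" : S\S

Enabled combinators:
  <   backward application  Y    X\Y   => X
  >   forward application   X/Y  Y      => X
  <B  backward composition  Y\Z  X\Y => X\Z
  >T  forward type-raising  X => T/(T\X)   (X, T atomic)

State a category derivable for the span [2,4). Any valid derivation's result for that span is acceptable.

[0,8] S   <
  [0,6] NP   <
    [0,1] "liked" : PP
    [1,6] NP\PP   <
      [1,4] S/NP   <
        [1,2] "plan" : PP
        [2,4] (S/NP)\PP   >
          [2,3] "heard" : ((S/NP)\PP)/S
          [3,4] "which" : S
      [4,6] (NP\PP)\(S/NP)   >
        [4,5] "with" : ((NP\PP)\(S/NP))/NP
        [5,6] "gave" : NP
  [6,8] S\NP   <B
    [6,7] "every" : S\NP
    [7,8] "park" : S\S

(S/NP)\PP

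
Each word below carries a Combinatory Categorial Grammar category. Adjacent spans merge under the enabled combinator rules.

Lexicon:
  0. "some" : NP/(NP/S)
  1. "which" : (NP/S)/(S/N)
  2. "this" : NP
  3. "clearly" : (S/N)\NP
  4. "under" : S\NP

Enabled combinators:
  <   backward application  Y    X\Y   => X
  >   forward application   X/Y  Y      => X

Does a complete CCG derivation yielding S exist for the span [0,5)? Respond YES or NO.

YES

[0,5] S   <
  [0,4] NP   >
    [0,1] "some" : NP/(NP/S)
    [1,4] NP/S   >
      [1,2] "which" : (NP/S)/(S/N)
      [2,4] S/N   <
        [2,3] "this" : NP
        [3,4] "clearly" : (S/N)\NP
  [4,5] "under" : S\NP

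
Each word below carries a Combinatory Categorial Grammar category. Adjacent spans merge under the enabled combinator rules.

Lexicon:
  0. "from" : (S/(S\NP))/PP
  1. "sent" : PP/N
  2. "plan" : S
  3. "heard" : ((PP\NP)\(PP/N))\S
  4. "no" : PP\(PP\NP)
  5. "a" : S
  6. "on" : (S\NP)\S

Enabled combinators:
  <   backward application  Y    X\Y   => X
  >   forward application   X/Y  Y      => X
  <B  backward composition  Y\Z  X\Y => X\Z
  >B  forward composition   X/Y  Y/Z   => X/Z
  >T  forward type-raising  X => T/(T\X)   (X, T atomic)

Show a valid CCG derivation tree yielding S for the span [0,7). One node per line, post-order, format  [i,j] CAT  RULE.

[0,7] S   >
  [0,5] S/(S\NP)   >
    [0,1] "from" : (S/(S\NP))/PP
    [1,5] PP   <
      [1,4] PP\NP   <
        [1,2] "sent" : PP/N
        [2,4] (PP\NP)\(PP/N)   <
          [2,3] "plan" : S
          [3,4] "heard" : ((PP\NP)\(PP/N))\S
      [4,5] "no" : PP\(PP\NP)
  [5,7] S\NP   <
    [5,6] "a" : S
    [6,7] "on" : (S\NP)\S

[0,1] (S/(S\NP))/PP  lex  "from"
[1,2] PP/N  lex  "sent"
[2,3] S  lex  "plan"
[3,4] ((PP\NP)\(PP/N))\S  lex  "heard"
[2,4] (PP\NP)\(PP/N)  <  k=3
[1,4] PP\NP  <  k=2
[4,5] PP\(PP\NP)  lex  "no"
[1,5] PP  <  k=4
[0,5] S/(S\NP)  >  k=1
[5,6] S  lex  "a"
[6,7] (S\NP)\S  lex  "on"
[5,7] S\NP  <  k=6
[0,7] S  >  k=5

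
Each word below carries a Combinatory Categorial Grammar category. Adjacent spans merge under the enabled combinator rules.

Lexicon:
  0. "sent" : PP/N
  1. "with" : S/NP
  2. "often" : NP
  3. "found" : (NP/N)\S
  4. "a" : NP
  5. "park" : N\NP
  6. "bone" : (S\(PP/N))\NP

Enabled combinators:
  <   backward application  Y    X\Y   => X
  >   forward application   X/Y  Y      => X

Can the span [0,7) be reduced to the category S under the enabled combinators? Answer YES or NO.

YES

[0,7] S   <
  [0,1] "sent" : PP/N
  [1,7] S\(PP/N)   <
    [1,6] NP   >
      [1,4] NP/N   <
        [1,3] S   >
          [1,2] "with" : S/NP
          [2,3] "often" : NP
        [3,4] "found" : (NP/N)\S
      [4,6] N   <
        [4,5] "a" : NP
        [5,6] "park" : N\NP
    [6,7] "bone" : (S\(PP/N))\NP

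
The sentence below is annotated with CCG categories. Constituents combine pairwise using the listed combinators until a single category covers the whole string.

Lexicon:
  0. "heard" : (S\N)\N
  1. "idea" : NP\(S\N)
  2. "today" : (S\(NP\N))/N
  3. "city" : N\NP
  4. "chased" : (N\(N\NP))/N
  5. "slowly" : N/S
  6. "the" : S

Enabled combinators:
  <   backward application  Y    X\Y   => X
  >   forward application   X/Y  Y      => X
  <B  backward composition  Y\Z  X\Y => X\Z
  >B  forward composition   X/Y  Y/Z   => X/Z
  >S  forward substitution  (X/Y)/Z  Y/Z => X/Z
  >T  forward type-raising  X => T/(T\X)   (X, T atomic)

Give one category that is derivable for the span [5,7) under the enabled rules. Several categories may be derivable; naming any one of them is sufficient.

N

[0,7] S   <
  [0,2] NP\N   <B
    [0,1] "heard" : (S\N)\N
    [1,2] "idea" : NP\(S\N)
  [2,7] S\(NP\N)   >
    [2,3] "today" : (S\(NP\N))/N
    [3,7] N   <
      [3,4] "city" : N\NP
      [4,7] N\(N\NP)   >
        [4,5] "chased" : (N\(N\NP))/N
        [5,7] N   >
          [5,6] "slowly" : N/S
          [6,7] "the" : S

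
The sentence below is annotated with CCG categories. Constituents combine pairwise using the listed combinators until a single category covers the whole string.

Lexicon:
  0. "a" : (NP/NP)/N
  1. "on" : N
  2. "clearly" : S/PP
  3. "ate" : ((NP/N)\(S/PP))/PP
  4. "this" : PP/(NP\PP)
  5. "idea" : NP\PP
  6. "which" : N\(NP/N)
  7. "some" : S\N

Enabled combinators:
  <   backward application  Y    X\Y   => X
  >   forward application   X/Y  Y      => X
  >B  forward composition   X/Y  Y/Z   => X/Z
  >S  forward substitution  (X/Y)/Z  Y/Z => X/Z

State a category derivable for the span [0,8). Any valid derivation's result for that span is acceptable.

[0,8] S   <
  [0,7] N   <
    [0,6] NP/N   >B
      [0,2] NP/NP   >
        [0,1] "a" : (NP/NP)/N
        [1,2] "on" : N
      [2,6] NP/N   <
        [2,3] "clearly" : S/PP
        [3,6] (NP/N)\(S/PP)   >
          [3,4] "ate" : ((NP/N)\(S/PP))/PP
          [4,6] PP   >
            [4,5] "this" : PP/(NP\PP)
            [5,6] "idea" : NP\PP
    [6,7] "which" : N\(NP/N)
  [7,8] "some" : S\N

S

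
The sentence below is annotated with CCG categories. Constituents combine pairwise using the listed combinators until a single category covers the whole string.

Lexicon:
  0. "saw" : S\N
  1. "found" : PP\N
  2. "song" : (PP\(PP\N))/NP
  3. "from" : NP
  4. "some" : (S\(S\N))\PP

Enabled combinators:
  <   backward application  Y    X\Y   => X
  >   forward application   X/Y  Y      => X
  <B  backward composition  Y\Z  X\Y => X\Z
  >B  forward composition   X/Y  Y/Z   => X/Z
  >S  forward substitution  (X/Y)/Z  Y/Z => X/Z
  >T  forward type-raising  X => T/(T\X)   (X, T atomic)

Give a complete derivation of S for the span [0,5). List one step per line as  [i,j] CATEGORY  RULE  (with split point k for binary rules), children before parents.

[0,1] S\N  lex  "saw"
[1,2] PP\N  lex  "found"
[2,3] (PP\(PP\N))/NP  lex  "song"
[3,4] NP  lex  "from"
[2,4] PP\(PP\N)  >  k=3
[1,4] PP  <  k=2
[4,5] (S\(S\N))\PP  lex  "some"
[1,5] S\(S\N)  <  k=4
[0,5] S  <  k=1

[0,5] S   <
  [0,1] "saw" : S\N
  [1,5] S\(S\N)   <
    [1,4] PP   <
      [1,2] "found" : PP\N
      [2,4] PP\(PP\N)   >
        [2,3] "song" : (PP\(PP\N))/NP
        [3,4] "from" : NP
    [4,5] "some" : (S\(S\N))\PP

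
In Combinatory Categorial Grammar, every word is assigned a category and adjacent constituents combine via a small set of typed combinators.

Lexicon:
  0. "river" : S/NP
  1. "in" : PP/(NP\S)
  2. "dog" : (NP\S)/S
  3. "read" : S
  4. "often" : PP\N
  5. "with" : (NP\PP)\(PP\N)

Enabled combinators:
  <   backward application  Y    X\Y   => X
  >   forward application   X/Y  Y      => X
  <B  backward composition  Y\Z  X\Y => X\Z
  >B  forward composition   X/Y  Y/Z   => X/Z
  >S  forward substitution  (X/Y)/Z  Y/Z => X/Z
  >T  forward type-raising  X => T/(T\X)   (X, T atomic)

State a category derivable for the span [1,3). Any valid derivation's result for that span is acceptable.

[0,6] S   >
  [0,1] "river" : S/NP
  [1,6] NP   <
    [1,4] PP   >
      [1,3] PP/S   >B
        [1,2] "in" : PP/(NP\S)
        [2,3] "dog" : (NP\S)/S
      [3,4] "read" : S
    [4,6] NP\PP   <
      [4,5] "often" : PP\N
      [5,6] "with" : (NP\PP)\(PP\N)

PP/S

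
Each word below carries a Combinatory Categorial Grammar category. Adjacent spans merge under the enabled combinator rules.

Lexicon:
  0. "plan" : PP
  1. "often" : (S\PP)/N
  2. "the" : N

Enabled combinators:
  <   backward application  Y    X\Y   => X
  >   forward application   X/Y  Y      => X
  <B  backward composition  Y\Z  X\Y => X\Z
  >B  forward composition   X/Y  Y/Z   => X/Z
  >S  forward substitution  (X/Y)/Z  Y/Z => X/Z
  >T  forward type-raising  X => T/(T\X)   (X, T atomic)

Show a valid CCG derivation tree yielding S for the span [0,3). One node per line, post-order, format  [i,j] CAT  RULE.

[0,3] S   <
  [0,1] "plan" : PP
  [1,3] S\PP   >
    [1,2] "often" : (S\PP)/N
    [2,3] "the" : N

[0,1] PP  lex  "plan"
[1,2] (S\PP)/N  lex  "often"
[2,3] N  lex  "the"
[1,3] S\PP  >  k=2
[0,3] S  <  k=1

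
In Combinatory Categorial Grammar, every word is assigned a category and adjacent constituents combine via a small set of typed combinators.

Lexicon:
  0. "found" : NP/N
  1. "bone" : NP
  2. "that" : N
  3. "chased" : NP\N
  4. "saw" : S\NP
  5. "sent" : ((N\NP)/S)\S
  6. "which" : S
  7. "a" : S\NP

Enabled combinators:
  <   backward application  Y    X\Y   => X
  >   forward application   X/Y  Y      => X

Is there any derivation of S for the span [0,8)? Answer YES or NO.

[0,8] S   <
  [0,7] NP   >
    [0,1] "found" : NP/N
    [1,7] N   <
      [1,2] "bone" : NP
      [2,7] N\NP   >
        [2,6] (N\NP)/S   <
          [2,5] S   <
            [2,4] NP   <
              [2,3] "that" : N
              [3,4] "chased" : NP\N
            [4,5] "saw" : S\NP
          [5,6] "sent" : ((N\NP)/S)\S
        [6,7] "which" : S
  [7,8] "a" : S\NP

YES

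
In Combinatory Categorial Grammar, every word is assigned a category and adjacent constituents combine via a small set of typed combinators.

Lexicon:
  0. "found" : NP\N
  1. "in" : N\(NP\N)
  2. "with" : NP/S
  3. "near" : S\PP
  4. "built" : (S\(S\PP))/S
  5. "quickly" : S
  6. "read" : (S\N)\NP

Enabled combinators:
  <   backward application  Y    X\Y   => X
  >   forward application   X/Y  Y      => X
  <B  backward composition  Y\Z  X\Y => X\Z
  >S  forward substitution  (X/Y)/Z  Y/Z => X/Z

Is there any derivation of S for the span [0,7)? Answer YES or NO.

[0,7] S   <
  [0,2] N   <
    [0,1] "found" : NP\N
    [1,2] "in" : N\(NP\N)
  [2,7] S\N   <
    [2,6] NP   >
      [2,3] "with" : NP/S
      [3,6] S   <
        [3,4] "near" : S\PP
        [4,6] S\(S\PP)   >
          [4,5] "built" : (S\(S\PP))/S
          [5,6] "quickly" : S
    [6,7] "read" : (S\N)\NP

YES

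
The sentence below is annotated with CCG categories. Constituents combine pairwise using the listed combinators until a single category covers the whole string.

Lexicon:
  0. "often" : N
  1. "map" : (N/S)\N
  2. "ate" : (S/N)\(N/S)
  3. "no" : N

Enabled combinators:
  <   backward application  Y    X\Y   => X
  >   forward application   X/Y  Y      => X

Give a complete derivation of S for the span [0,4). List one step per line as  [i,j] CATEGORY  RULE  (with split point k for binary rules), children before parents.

[0,1] N  lex  "often"
[1,2] (N/S)\N  lex  "map"
[0,2] N/S  <  k=1
[2,3] (S/N)\(N/S)  lex  "ate"
[0,3] S/N  <  k=2
[3,4] N  lex  "no"
[0,4] S  >  k=3

[0,4] S   >
  [0,3] S/N   <
    [0,2] N/S   <
      [0,1] "often" : N
      [1,2] "map" : (N/S)\N
    [2,3] "ate" : (S/N)\(N/S)
  [3,4] "no" : N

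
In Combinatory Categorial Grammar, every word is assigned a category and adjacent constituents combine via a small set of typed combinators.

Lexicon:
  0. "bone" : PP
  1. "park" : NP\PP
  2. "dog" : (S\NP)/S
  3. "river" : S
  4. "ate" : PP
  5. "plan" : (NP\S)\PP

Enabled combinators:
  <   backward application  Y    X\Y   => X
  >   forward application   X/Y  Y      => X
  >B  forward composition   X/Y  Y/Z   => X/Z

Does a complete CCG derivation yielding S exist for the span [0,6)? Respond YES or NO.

PP NP\PP (S\NP)/S S PP (NP\S)\PP
CKY chart[0,6] = {NP}; S ∉ chart

NO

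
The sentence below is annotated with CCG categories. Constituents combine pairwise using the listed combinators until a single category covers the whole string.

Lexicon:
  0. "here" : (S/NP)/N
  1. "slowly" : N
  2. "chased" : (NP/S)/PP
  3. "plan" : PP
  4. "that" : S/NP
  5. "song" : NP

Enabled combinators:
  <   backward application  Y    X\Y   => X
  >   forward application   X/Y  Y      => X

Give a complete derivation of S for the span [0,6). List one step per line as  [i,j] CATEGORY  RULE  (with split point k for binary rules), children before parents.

[0,1] (S/NP)/N  lex  "here"
[1,2] N  lex  "slowly"
[0,2] S/NP  >  k=1
[2,3] (NP/S)/PP  lex  "chased"
[3,4] PP  lex  "plan"
[2,4] NP/S  >  k=3
[4,5] S/NP  lex  "that"
[5,6] NP  lex  "song"
[4,6] S  >  k=5
[2,6] NP  >  k=4
[0,6] S  >  k=2

[0,6] S   >
  [0,2] S/NP   >
    [0,1] "here" : (S/NP)/N
    [1,2] "slowly" : N
  [2,6] NP   >
    [2,4] NP/S   >
      [2,3] "chased" : (NP/S)/PP
      [3,4] "plan" : PP
    [4,6] S   >
      [4,5] "that" : S/NP
      [5,6] "song" : NP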